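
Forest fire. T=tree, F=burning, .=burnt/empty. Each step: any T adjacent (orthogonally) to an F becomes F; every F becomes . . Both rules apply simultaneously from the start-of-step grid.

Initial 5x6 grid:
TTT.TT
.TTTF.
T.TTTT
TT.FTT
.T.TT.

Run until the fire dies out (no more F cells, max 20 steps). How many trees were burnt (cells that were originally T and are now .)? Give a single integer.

Step 1: +6 fires, +2 burnt (F count now 6)
Step 2: +6 fires, +6 burnt (F count now 6)
Step 3: +2 fires, +6 burnt (F count now 2)
Step 4: +1 fires, +2 burnt (F count now 1)
Step 5: +1 fires, +1 burnt (F count now 1)
Step 6: +0 fires, +1 burnt (F count now 0)
Fire out after step 6
Initially T: 20, now '.': 26
Total burnt (originally-T cells now '.'): 16

Answer: 16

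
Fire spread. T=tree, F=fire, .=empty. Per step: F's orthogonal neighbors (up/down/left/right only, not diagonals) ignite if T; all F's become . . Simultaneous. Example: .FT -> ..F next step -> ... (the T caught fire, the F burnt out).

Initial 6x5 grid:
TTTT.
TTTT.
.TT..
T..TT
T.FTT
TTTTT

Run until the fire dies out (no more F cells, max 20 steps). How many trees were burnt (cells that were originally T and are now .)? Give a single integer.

Answer: 11

Derivation:
Step 1: +2 fires, +1 burnt (F count now 2)
Step 2: +4 fires, +2 burnt (F count now 4)
Step 3: +3 fires, +4 burnt (F count now 3)
Step 4: +1 fires, +3 burnt (F count now 1)
Step 5: +1 fires, +1 burnt (F count now 1)
Step 6: +0 fires, +1 burnt (F count now 0)
Fire out after step 6
Initially T: 21, now '.': 20
Total burnt (originally-T cells now '.'): 11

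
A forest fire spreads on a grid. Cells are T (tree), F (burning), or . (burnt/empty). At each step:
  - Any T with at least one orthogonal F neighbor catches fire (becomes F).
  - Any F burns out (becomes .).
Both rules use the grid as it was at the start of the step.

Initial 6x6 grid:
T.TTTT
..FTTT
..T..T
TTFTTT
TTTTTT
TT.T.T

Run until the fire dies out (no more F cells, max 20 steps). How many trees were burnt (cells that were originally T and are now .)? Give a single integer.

Step 1: +6 fires, +2 burnt (F count now 6)
Step 2: +6 fires, +6 burnt (F count now 6)
Step 3: +7 fires, +6 burnt (F count now 7)
Step 4: +4 fires, +7 burnt (F count now 4)
Step 5: +1 fires, +4 burnt (F count now 1)
Step 6: +0 fires, +1 burnt (F count now 0)
Fire out after step 6
Initially T: 25, now '.': 35
Total burnt (originally-T cells now '.'): 24

Answer: 24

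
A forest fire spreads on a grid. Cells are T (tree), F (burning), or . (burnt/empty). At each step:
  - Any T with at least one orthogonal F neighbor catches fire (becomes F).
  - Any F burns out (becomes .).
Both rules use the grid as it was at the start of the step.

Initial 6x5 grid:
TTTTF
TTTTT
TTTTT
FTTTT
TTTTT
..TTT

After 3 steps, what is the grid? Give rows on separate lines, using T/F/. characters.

Step 1: 5 trees catch fire, 2 burn out
  TTTF.
  TTTTF
  FTTTT
  .FTTT
  FTTTT
  ..TTT
Step 2: 7 trees catch fire, 5 burn out
  TTF..
  FTTF.
  .FTTF
  ..FTT
  .FTTT
  ..TTT
Step 3: 9 trees catch fire, 7 burn out
  FF...
  .FF..
  ..FF.
  ...FF
  ..FTT
  ..TTT

FF...
.FF..
..FF.
...FF
..FTT
..TTT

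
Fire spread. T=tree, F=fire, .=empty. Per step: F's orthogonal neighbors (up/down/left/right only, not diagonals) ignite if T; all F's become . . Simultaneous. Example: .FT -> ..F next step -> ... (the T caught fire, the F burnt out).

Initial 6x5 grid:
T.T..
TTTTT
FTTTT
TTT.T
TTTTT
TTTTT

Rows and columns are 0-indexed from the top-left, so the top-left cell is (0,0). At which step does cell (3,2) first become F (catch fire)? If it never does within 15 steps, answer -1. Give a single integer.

Step 1: cell (3,2)='T' (+3 fires, +1 burnt)
Step 2: cell (3,2)='T' (+5 fires, +3 burnt)
Step 3: cell (3,2)='F' (+5 fires, +5 burnt)
  -> target ignites at step 3
Step 4: cell (3,2)='.' (+5 fires, +5 burnt)
Step 5: cell (3,2)='.' (+4 fires, +5 burnt)
Step 6: cell (3,2)='.' (+2 fires, +4 burnt)
Step 7: cell (3,2)='.' (+1 fires, +2 burnt)
Step 8: cell (3,2)='.' (+0 fires, +1 burnt)
  fire out at step 8

3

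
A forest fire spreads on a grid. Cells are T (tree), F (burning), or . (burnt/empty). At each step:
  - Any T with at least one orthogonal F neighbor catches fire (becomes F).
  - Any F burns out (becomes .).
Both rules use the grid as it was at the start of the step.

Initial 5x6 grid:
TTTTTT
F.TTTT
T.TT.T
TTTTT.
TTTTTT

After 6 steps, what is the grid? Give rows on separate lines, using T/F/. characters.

Step 1: 2 trees catch fire, 1 burn out
  FTTTTT
  ..TTTT
  F.TT.T
  TTTTT.
  TTTTTT
Step 2: 2 trees catch fire, 2 burn out
  .FTTTT
  ..TTTT
  ..TT.T
  FTTTT.
  TTTTTT
Step 3: 3 trees catch fire, 2 burn out
  ..FTTT
  ..TTTT
  ..TT.T
  .FTTT.
  FTTTTT
Step 4: 4 trees catch fire, 3 burn out
  ...FTT
  ..FTTT
  ..TT.T
  ..FTT.
  .FTTTT
Step 5: 5 trees catch fire, 4 burn out
  ....FT
  ...FTT
  ..FT.T
  ...FT.
  ..FTTT
Step 6: 5 trees catch fire, 5 burn out
  .....F
  ....FT
  ...F.T
  ....F.
  ...FTT

.....F
....FT
...F.T
....F.
...FTT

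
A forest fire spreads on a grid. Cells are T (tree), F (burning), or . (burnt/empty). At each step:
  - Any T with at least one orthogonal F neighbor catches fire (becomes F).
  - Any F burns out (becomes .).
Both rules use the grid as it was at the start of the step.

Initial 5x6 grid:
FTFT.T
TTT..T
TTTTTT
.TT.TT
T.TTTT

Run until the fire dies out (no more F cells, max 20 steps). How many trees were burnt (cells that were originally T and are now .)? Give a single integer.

Step 1: +4 fires, +2 burnt (F count now 4)
Step 2: +3 fires, +4 burnt (F count now 3)
Step 3: +3 fires, +3 burnt (F count now 3)
Step 4: +3 fires, +3 burnt (F count now 3)
Step 5: +3 fires, +3 burnt (F count now 3)
Step 6: +3 fires, +3 burnt (F count now 3)
Step 7: +2 fires, +3 burnt (F count now 2)
Step 8: +0 fires, +2 burnt (F count now 0)
Fire out after step 8
Initially T: 22, now '.': 29
Total burnt (originally-T cells now '.'): 21

Answer: 21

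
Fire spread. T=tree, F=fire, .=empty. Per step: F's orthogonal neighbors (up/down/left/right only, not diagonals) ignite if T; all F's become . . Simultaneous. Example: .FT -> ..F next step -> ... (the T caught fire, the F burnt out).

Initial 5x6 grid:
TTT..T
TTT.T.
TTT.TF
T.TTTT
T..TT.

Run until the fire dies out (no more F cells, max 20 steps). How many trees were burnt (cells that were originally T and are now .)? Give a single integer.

Answer: 19

Derivation:
Step 1: +2 fires, +1 burnt (F count now 2)
Step 2: +2 fires, +2 burnt (F count now 2)
Step 3: +2 fires, +2 burnt (F count now 2)
Step 4: +2 fires, +2 burnt (F count now 2)
Step 5: +1 fires, +2 burnt (F count now 1)
Step 6: +2 fires, +1 burnt (F count now 2)
Step 7: +3 fires, +2 burnt (F count now 3)
Step 8: +3 fires, +3 burnt (F count now 3)
Step 9: +2 fires, +3 burnt (F count now 2)
Step 10: +0 fires, +2 burnt (F count now 0)
Fire out after step 10
Initially T: 20, now '.': 29
Total burnt (originally-T cells now '.'): 19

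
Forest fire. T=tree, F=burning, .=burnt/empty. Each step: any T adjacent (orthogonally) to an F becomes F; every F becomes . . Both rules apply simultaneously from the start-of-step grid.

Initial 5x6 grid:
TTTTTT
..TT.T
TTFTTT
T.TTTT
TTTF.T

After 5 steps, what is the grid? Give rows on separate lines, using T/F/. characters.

Step 1: 6 trees catch fire, 2 burn out
  TTTTTT
  ..FT.T
  TF.FTT
  T.FFTT
  TTF..T
Step 2: 6 trees catch fire, 6 burn out
  TTFTTT
  ...F.T
  F...FT
  T...FT
  TF...T
Step 3: 6 trees catch fire, 6 burn out
  TF.FTT
  .....T
  .....F
  F....F
  F....T
Step 4: 4 trees catch fire, 6 burn out
  F...FT
  .....F
  ......
  ......
  .....F
Step 5: 1 trees catch fire, 4 burn out
  .....F
  ......
  ......
  ......
  ......

.....F
......
......
......
......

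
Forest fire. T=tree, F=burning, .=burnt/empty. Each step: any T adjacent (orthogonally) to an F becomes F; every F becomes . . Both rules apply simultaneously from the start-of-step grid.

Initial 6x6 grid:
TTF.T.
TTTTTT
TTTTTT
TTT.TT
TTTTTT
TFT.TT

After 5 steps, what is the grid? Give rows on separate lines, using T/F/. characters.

Step 1: 5 trees catch fire, 2 burn out
  TF..T.
  TTFTTT
  TTTTTT
  TTT.TT
  TFTTTT
  F.F.TT
Step 2: 7 trees catch fire, 5 burn out
  F...T.
  TF.FTT
  TTFTTT
  TFT.TT
  F.FTTT
  ....TT
Step 3: 7 trees catch fire, 7 burn out
  ....T.
  F...FT
  TF.FTT
  F.F.TT
  ...FTT
  ....TT
Step 4: 5 trees catch fire, 7 burn out
  ....F.
  .....F
  F...FT
  ....TT
  ....FT
  ....TT
Step 5: 4 trees catch fire, 5 burn out
  ......
  ......
  .....F
  ....FT
  .....F
  ....FT

......
......
.....F
....FT
.....F
....FT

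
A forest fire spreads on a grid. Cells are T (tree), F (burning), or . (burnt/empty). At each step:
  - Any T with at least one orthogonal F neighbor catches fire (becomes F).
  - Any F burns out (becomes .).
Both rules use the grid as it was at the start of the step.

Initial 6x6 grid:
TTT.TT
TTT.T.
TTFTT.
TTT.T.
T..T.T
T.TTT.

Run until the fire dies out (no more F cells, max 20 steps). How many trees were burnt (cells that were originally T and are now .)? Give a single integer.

Answer: 19

Derivation:
Step 1: +4 fires, +1 burnt (F count now 4)
Step 2: +5 fires, +4 burnt (F count now 5)
Step 3: +5 fires, +5 burnt (F count now 5)
Step 4: +3 fires, +5 burnt (F count now 3)
Step 5: +2 fires, +3 burnt (F count now 2)
Step 6: +0 fires, +2 burnt (F count now 0)
Fire out after step 6
Initially T: 24, now '.': 31
Total burnt (originally-T cells now '.'): 19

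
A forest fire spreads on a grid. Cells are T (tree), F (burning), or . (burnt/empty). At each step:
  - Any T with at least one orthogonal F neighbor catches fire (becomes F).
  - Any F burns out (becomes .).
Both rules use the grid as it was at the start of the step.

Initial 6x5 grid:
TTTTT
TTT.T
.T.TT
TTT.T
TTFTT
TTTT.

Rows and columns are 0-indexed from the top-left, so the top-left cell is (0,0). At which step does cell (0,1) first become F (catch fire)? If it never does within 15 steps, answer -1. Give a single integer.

Step 1: cell (0,1)='T' (+4 fires, +1 burnt)
Step 2: cell (0,1)='T' (+5 fires, +4 burnt)
Step 3: cell (0,1)='T' (+4 fires, +5 burnt)
Step 4: cell (0,1)='T' (+2 fires, +4 burnt)
Step 5: cell (0,1)='F' (+5 fires, +2 burnt)
  -> target ignites at step 5
Step 6: cell (0,1)='.' (+3 fires, +5 burnt)
Step 7: cell (0,1)='.' (+1 fires, +3 burnt)
Step 8: cell (0,1)='.' (+0 fires, +1 burnt)
  fire out at step 8

5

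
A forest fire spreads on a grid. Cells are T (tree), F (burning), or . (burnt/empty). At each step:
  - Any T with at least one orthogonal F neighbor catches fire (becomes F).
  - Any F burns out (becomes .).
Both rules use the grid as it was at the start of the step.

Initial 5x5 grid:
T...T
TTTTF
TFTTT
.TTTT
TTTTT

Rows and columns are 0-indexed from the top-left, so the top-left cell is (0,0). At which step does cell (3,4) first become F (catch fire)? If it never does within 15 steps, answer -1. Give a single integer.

Step 1: cell (3,4)='T' (+7 fires, +2 burnt)
Step 2: cell (3,4)='F' (+6 fires, +7 burnt)
  -> target ignites at step 2
Step 3: cell (3,4)='.' (+5 fires, +6 burnt)
Step 4: cell (3,4)='.' (+1 fires, +5 burnt)
Step 5: cell (3,4)='.' (+0 fires, +1 burnt)
  fire out at step 5

2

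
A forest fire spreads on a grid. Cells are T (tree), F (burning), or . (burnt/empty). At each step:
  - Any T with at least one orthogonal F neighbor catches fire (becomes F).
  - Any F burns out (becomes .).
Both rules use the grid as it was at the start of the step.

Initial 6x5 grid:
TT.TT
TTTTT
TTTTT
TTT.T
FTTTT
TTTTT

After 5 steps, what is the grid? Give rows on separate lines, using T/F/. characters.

Step 1: 3 trees catch fire, 1 burn out
  TT.TT
  TTTTT
  TTTTT
  FTT.T
  .FTTT
  FTTTT
Step 2: 4 trees catch fire, 3 burn out
  TT.TT
  TTTTT
  FTTTT
  .FT.T
  ..FTT
  .FTTT
Step 3: 5 trees catch fire, 4 burn out
  TT.TT
  FTTTT
  .FTTT
  ..F.T
  ...FT
  ..FTT
Step 4: 5 trees catch fire, 5 burn out
  FT.TT
  .FTTT
  ..FTT
  ....T
  ....F
  ...FT
Step 5: 5 trees catch fire, 5 burn out
  .F.TT
  ..FTT
  ...FT
  ....F
  .....
  ....F

.F.TT
..FTT
...FT
....F
.....
....F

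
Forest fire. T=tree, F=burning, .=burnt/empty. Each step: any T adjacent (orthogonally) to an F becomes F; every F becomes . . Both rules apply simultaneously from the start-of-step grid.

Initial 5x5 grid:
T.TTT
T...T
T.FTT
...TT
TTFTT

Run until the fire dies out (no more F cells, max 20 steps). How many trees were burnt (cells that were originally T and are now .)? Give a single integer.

Step 1: +3 fires, +2 burnt (F count now 3)
Step 2: +4 fires, +3 burnt (F count now 4)
Step 3: +2 fires, +4 burnt (F count now 2)
Step 4: +1 fires, +2 burnt (F count now 1)
Step 5: +1 fires, +1 burnt (F count now 1)
Step 6: +1 fires, +1 burnt (F count now 1)
Step 7: +0 fires, +1 burnt (F count now 0)
Fire out after step 7
Initially T: 15, now '.': 22
Total burnt (originally-T cells now '.'): 12

Answer: 12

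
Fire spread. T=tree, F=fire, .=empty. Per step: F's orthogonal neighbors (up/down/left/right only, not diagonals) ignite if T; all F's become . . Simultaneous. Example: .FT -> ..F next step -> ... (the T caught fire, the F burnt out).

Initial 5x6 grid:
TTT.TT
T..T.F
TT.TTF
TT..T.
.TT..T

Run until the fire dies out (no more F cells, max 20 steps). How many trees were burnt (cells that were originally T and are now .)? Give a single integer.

Step 1: +2 fires, +2 burnt (F count now 2)
Step 2: +3 fires, +2 burnt (F count now 3)
Step 3: +1 fires, +3 burnt (F count now 1)
Step 4: +0 fires, +1 burnt (F count now 0)
Fire out after step 4
Initially T: 17, now '.': 19
Total burnt (originally-T cells now '.'): 6

Answer: 6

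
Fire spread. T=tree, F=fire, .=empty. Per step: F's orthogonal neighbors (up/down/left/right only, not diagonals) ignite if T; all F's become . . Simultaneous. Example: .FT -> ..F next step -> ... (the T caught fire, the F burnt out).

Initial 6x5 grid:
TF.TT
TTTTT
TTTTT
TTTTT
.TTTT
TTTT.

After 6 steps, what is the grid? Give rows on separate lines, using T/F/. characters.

Step 1: 2 trees catch fire, 1 burn out
  F..TT
  TFTTT
  TTTTT
  TTTTT
  .TTTT
  TTTT.
Step 2: 3 trees catch fire, 2 burn out
  ...TT
  F.FTT
  TFTTT
  TTTTT
  .TTTT
  TTTT.
Step 3: 4 trees catch fire, 3 burn out
  ...TT
  ...FT
  F.FTT
  TFTTT
  .TTTT
  TTTT.
Step 4: 6 trees catch fire, 4 burn out
  ...FT
  ....F
  ...FT
  F.FTT
  .FTTT
  TTTT.
Step 5: 5 trees catch fire, 6 burn out
  ....F
  .....
  ....F
  ...FT
  ..FTT
  TFTT.
Step 6: 4 trees catch fire, 5 burn out
  .....
  .....
  .....
  ....F
  ...FT
  F.FT.

.....
.....
.....
....F
...FT
F.FT.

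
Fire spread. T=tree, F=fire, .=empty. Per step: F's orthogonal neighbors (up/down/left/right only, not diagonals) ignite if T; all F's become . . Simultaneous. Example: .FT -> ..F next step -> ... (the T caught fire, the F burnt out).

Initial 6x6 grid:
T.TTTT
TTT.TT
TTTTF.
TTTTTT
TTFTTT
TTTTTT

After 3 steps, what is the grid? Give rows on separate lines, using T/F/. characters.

Step 1: 7 trees catch fire, 2 burn out
  T.TTTT
  TTT.FT
  TTTF..
  TTFTFT
  TF.FTT
  TTFTTT
Step 2: 10 trees catch fire, 7 burn out
  T.TTFT
  TTT..F
  TTF...
  TF.F.F
  F...FT
  TF.FTT
Step 3: 8 trees catch fire, 10 burn out
  T.TF.F
  TTF...
  TF....
  F.....
  .....F
  F...FT

T.TF.F
TTF...
TF....
F.....
.....F
F...FT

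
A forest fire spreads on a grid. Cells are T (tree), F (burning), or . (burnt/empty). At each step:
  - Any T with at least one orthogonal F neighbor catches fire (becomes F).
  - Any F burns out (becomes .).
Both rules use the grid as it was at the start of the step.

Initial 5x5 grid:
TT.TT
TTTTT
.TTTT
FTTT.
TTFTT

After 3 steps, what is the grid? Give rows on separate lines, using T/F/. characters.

Step 1: 5 trees catch fire, 2 burn out
  TT.TT
  TTTTT
  .TTTT
  .FFT.
  FF.FT
Step 2: 4 trees catch fire, 5 burn out
  TT.TT
  TTTTT
  .FFTT
  ...F.
  ....F
Step 3: 3 trees catch fire, 4 burn out
  TT.TT
  TFFTT
  ...FT
  .....
  .....

TT.TT
TFFTT
...FT
.....
.....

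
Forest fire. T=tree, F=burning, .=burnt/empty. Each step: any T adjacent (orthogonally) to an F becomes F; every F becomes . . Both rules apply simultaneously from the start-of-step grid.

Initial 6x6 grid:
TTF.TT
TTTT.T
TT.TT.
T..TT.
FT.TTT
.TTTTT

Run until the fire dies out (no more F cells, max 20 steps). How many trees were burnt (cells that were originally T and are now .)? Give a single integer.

Step 1: +4 fires, +2 burnt (F count now 4)
Step 2: +5 fires, +4 burnt (F count now 5)
Step 3: +4 fires, +5 burnt (F count now 4)
Step 4: +3 fires, +4 burnt (F count now 3)
Step 5: +3 fires, +3 burnt (F count now 3)
Step 6: +2 fires, +3 burnt (F count now 2)
Step 7: +1 fires, +2 burnt (F count now 1)
Step 8: +0 fires, +1 burnt (F count now 0)
Fire out after step 8
Initially T: 25, now '.': 33
Total burnt (originally-T cells now '.'): 22

Answer: 22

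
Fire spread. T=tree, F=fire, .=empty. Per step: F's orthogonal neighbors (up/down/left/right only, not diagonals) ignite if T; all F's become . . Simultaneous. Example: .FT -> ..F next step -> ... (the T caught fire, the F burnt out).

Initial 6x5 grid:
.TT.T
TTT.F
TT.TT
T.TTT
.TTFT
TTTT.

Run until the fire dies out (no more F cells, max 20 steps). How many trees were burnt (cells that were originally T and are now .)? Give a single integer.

Answer: 13

Derivation:
Step 1: +6 fires, +2 burnt (F count now 6)
Step 2: +5 fires, +6 burnt (F count now 5)
Step 3: +1 fires, +5 burnt (F count now 1)
Step 4: +1 fires, +1 burnt (F count now 1)
Step 5: +0 fires, +1 burnt (F count now 0)
Fire out after step 5
Initially T: 21, now '.': 22
Total burnt (originally-T cells now '.'): 13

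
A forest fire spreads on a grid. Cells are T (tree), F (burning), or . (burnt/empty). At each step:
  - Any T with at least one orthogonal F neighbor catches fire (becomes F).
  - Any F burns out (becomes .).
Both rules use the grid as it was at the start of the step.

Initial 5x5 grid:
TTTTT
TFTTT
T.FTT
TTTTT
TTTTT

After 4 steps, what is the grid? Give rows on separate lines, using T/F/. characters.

Step 1: 5 trees catch fire, 2 burn out
  TFTTT
  F.FTT
  T..FT
  TTFTT
  TTTTT
Step 2: 8 trees catch fire, 5 burn out
  F.FTT
  ...FT
  F...F
  TF.FT
  TTFTT
Step 3: 6 trees catch fire, 8 burn out
  ...FT
  ....F
  .....
  F...F
  TF.FT
Step 4: 3 trees catch fire, 6 burn out
  ....F
  .....
  .....
  .....
  F...F

....F
.....
.....
.....
F...F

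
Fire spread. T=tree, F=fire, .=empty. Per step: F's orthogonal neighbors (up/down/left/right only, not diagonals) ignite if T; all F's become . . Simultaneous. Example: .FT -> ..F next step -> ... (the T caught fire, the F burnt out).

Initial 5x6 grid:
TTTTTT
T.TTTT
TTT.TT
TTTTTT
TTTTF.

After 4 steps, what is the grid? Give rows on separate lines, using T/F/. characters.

Step 1: 2 trees catch fire, 1 burn out
  TTTTTT
  T.TTTT
  TTT.TT
  TTTTFT
  TTTF..
Step 2: 4 trees catch fire, 2 burn out
  TTTTTT
  T.TTTT
  TTT.FT
  TTTF.F
  TTF...
Step 3: 4 trees catch fire, 4 burn out
  TTTTTT
  T.TTFT
  TTT..F
  TTF...
  TF....
Step 4: 6 trees catch fire, 4 burn out
  TTTTFT
  T.TF.F
  TTF...
  TF....
  F.....

TTTTFT
T.TF.F
TTF...
TF....
F.....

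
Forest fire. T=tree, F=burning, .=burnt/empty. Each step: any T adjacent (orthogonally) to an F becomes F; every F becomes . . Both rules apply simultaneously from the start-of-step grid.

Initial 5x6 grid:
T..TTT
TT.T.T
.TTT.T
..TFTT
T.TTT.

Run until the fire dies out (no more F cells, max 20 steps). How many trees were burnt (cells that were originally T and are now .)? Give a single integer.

Answer: 18

Derivation:
Step 1: +4 fires, +1 burnt (F count now 4)
Step 2: +5 fires, +4 burnt (F count now 5)
Step 3: +3 fires, +5 burnt (F count now 3)
Step 4: +3 fires, +3 burnt (F count now 3)
Step 5: +2 fires, +3 burnt (F count now 2)
Step 6: +1 fires, +2 burnt (F count now 1)
Step 7: +0 fires, +1 burnt (F count now 0)
Fire out after step 7
Initially T: 19, now '.': 29
Total burnt (originally-T cells now '.'): 18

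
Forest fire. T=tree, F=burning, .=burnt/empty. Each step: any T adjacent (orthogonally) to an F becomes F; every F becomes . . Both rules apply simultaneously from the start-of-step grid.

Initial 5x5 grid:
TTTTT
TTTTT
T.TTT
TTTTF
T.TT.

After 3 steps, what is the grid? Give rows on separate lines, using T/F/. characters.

Step 1: 2 trees catch fire, 1 burn out
  TTTTT
  TTTTT
  T.TTF
  TTTF.
  T.TT.
Step 2: 4 trees catch fire, 2 burn out
  TTTTT
  TTTTF
  T.TF.
  TTF..
  T.TF.
Step 3: 5 trees catch fire, 4 burn out
  TTTTF
  TTTF.
  T.F..
  TF...
  T.F..

TTTTF
TTTF.
T.F..
TF...
T.F..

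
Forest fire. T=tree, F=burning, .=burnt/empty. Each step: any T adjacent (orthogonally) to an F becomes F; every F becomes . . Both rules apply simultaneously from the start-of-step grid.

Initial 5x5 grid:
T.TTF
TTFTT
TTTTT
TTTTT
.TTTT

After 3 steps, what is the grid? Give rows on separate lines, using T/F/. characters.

Step 1: 6 trees catch fire, 2 burn out
  T.FF.
  TF.FF
  TTFTT
  TTTTT
  .TTTT
Step 2: 5 trees catch fire, 6 burn out
  T....
  F....
  TF.FF
  TTFTT
  .TTTT
Step 3: 6 trees catch fire, 5 burn out
  F....
  .....
  F....
  TF.FF
  .TFTT

F....
.....
F....
TF.FF
.TFTT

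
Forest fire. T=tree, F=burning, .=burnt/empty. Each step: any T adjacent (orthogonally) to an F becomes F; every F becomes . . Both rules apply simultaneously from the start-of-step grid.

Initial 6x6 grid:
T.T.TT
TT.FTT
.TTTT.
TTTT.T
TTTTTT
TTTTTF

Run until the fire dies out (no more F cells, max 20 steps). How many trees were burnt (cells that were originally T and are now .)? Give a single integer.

Answer: 27

Derivation:
Step 1: +4 fires, +2 burnt (F count now 4)
Step 2: +8 fires, +4 burnt (F count now 8)
Step 3: +5 fires, +8 burnt (F count now 5)
Step 4: +4 fires, +5 burnt (F count now 4)
Step 5: +4 fires, +4 burnt (F count now 4)
Step 6: +2 fires, +4 burnt (F count now 2)
Step 7: +0 fires, +2 burnt (F count now 0)
Fire out after step 7
Initially T: 28, now '.': 35
Total burnt (originally-T cells now '.'): 27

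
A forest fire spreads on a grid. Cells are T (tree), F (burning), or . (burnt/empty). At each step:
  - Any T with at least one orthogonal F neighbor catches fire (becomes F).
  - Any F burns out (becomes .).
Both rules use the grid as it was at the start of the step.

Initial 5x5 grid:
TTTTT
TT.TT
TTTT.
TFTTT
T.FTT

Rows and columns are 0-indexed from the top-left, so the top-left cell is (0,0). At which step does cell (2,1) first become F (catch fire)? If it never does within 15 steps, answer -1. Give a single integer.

Step 1: cell (2,1)='F' (+4 fires, +2 burnt)
  -> target ignites at step 1
Step 2: cell (2,1)='.' (+6 fires, +4 burnt)
Step 3: cell (2,1)='.' (+4 fires, +6 burnt)
Step 4: cell (2,1)='.' (+3 fires, +4 burnt)
Step 5: cell (2,1)='.' (+2 fires, +3 burnt)
Step 6: cell (2,1)='.' (+1 fires, +2 burnt)
Step 7: cell (2,1)='.' (+0 fires, +1 burnt)
  fire out at step 7

1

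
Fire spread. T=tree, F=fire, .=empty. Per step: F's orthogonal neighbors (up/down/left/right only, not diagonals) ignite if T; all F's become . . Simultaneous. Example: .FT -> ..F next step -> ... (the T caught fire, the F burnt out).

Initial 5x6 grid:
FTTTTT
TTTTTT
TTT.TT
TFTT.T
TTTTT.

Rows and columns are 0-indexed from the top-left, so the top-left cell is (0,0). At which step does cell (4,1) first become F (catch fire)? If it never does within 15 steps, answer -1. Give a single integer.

Step 1: cell (4,1)='F' (+6 fires, +2 burnt)
  -> target ignites at step 1
Step 2: cell (4,1)='.' (+7 fires, +6 burnt)
Step 3: cell (4,1)='.' (+3 fires, +7 burnt)
Step 4: cell (4,1)='.' (+3 fires, +3 burnt)
Step 5: cell (4,1)='.' (+2 fires, +3 burnt)
Step 6: cell (4,1)='.' (+2 fires, +2 burnt)
Step 7: cell (4,1)='.' (+1 fires, +2 burnt)
Step 8: cell (4,1)='.' (+1 fires, +1 burnt)
Step 9: cell (4,1)='.' (+0 fires, +1 burnt)
  fire out at step 9

1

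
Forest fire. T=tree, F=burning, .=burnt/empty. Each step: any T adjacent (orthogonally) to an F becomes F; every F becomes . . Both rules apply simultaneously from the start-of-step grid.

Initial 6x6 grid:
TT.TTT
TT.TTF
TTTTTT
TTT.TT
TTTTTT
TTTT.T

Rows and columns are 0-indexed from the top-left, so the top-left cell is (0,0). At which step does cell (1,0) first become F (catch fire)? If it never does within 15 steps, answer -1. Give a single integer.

Step 1: cell (1,0)='T' (+3 fires, +1 burnt)
Step 2: cell (1,0)='T' (+4 fires, +3 burnt)
Step 3: cell (1,0)='T' (+4 fires, +4 burnt)
Step 4: cell (1,0)='T' (+3 fires, +4 burnt)
Step 5: cell (1,0)='T' (+3 fires, +3 burnt)
Step 6: cell (1,0)='T' (+5 fires, +3 burnt)
Step 7: cell (1,0)='F' (+5 fires, +5 burnt)
  -> target ignites at step 7
Step 8: cell (1,0)='.' (+3 fires, +5 burnt)
Step 9: cell (1,0)='.' (+1 fires, +3 burnt)
Step 10: cell (1,0)='.' (+0 fires, +1 burnt)
  fire out at step 10

7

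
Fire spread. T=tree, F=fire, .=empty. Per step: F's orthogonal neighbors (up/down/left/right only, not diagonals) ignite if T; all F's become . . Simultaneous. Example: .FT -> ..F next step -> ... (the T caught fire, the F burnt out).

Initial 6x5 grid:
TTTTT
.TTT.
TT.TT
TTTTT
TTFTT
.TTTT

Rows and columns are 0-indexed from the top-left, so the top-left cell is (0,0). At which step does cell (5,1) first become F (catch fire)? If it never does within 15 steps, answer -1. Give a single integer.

Step 1: cell (5,1)='T' (+4 fires, +1 burnt)
Step 2: cell (5,1)='F' (+6 fires, +4 burnt)
  -> target ignites at step 2
Step 3: cell (5,1)='.' (+5 fires, +6 burnt)
Step 4: cell (5,1)='.' (+4 fires, +5 burnt)
Step 5: cell (5,1)='.' (+3 fires, +4 burnt)
Step 6: cell (5,1)='.' (+3 fires, +3 burnt)
Step 7: cell (5,1)='.' (+0 fires, +3 burnt)
  fire out at step 7

2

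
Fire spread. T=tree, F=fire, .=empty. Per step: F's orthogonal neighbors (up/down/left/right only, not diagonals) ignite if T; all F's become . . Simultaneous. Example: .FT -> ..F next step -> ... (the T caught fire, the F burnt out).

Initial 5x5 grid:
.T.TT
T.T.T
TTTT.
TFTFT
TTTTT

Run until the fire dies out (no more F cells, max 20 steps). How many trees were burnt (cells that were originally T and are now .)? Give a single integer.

Step 1: +7 fires, +2 burnt (F count now 7)
Step 2: +5 fires, +7 burnt (F count now 5)
Step 3: +2 fires, +5 burnt (F count now 2)
Step 4: +0 fires, +2 burnt (F count now 0)
Fire out after step 4
Initially T: 18, now '.': 21
Total burnt (originally-T cells now '.'): 14

Answer: 14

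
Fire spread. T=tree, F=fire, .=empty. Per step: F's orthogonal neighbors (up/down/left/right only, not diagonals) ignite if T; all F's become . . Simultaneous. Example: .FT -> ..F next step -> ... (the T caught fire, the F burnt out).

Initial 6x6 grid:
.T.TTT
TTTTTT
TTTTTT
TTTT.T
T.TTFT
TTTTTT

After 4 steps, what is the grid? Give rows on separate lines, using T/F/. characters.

Step 1: 3 trees catch fire, 1 burn out
  .T.TTT
  TTTTTT
  TTTTTT
  TTTT.T
  T.TF.F
  TTTTFT
Step 2: 5 trees catch fire, 3 burn out
  .T.TTT
  TTTTTT
  TTTTTT
  TTTF.F
  T.F...
  TTTF.F
Step 3: 4 trees catch fire, 5 burn out
  .T.TTT
  TTTTTT
  TTTFTF
  TTF...
  T.....
  TTF...
Step 4: 6 trees catch fire, 4 burn out
  .T.TTT
  TTTFTF
  TTF.F.
  TF....
  T.....
  TF....

.T.TTT
TTTFTF
TTF.F.
TF....
T.....
TF....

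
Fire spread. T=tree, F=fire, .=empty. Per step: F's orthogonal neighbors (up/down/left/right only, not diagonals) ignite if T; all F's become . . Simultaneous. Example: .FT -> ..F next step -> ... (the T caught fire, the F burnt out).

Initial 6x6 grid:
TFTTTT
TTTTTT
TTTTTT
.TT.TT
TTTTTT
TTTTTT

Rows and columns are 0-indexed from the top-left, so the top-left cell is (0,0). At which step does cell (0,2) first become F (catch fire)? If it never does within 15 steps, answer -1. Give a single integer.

Step 1: cell (0,2)='F' (+3 fires, +1 burnt)
  -> target ignites at step 1
Step 2: cell (0,2)='.' (+4 fires, +3 burnt)
Step 3: cell (0,2)='.' (+5 fires, +4 burnt)
Step 4: cell (0,2)='.' (+5 fires, +5 burnt)
Step 5: cell (0,2)='.' (+5 fires, +5 burnt)
Step 6: cell (0,2)='.' (+5 fires, +5 burnt)
Step 7: cell (0,2)='.' (+3 fires, +5 burnt)
Step 8: cell (0,2)='.' (+2 fires, +3 burnt)
Step 9: cell (0,2)='.' (+1 fires, +2 burnt)
Step 10: cell (0,2)='.' (+0 fires, +1 burnt)
  fire out at step 10

1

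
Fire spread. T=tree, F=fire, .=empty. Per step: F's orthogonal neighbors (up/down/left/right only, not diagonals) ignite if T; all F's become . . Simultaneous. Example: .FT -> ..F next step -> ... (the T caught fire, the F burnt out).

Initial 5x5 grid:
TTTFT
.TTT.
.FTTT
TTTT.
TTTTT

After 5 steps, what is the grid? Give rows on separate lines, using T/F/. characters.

Step 1: 6 trees catch fire, 2 burn out
  TTF.F
  .FTF.
  ..FTT
  TFTT.
  TTTTT
Step 2: 6 trees catch fire, 6 burn out
  TF...
  ..F..
  ...FT
  F.FT.
  TFTTT
Step 3: 5 trees catch fire, 6 burn out
  F....
  .....
  ....F
  ...F.
  F.FTT
Step 4: 1 trees catch fire, 5 burn out
  .....
  .....
  .....
  .....
  ...FT
Step 5: 1 trees catch fire, 1 burn out
  .....
  .....
  .....
  .....
  ....F

.....
.....
.....
.....
....F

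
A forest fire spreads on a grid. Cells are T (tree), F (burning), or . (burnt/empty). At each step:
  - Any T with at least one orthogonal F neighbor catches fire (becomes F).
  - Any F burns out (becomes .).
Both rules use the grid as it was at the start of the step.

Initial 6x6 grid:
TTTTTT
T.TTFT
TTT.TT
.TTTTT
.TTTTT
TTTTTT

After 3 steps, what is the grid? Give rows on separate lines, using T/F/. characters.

Step 1: 4 trees catch fire, 1 burn out
  TTTTFT
  T.TF.F
  TTT.FT
  .TTTTT
  .TTTTT
  TTTTTT
Step 2: 5 trees catch fire, 4 burn out
  TTTF.F
  T.F...
  TTT..F
  .TTTFT
  .TTTTT
  TTTTTT
Step 3: 5 trees catch fire, 5 burn out
  TTF...
  T.....
  TTF...
  .TTF.F
  .TTTFT
  TTTTTT

TTF...
T.....
TTF...
.TTF.F
.TTTFT
TTTTTT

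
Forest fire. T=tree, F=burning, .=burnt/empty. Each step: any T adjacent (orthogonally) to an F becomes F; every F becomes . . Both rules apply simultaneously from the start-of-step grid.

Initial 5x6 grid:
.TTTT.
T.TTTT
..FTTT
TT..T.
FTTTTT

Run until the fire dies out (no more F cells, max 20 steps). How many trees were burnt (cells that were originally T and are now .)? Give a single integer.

Step 1: +4 fires, +2 burnt (F count now 4)
Step 2: +5 fires, +4 burnt (F count now 5)
Step 3: +6 fires, +5 burnt (F count now 6)
Step 4: +3 fires, +6 burnt (F count now 3)
Step 5: +1 fires, +3 burnt (F count now 1)
Step 6: +0 fires, +1 burnt (F count now 0)
Fire out after step 6
Initially T: 20, now '.': 29
Total burnt (originally-T cells now '.'): 19

Answer: 19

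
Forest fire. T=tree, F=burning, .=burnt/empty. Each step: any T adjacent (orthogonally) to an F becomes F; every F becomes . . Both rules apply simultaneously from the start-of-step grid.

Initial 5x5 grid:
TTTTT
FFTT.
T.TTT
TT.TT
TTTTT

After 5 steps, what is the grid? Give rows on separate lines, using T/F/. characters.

Step 1: 4 trees catch fire, 2 burn out
  FFTTT
  ..FT.
  F.TTT
  TT.TT
  TTTTT
Step 2: 4 trees catch fire, 4 burn out
  ..FTT
  ...F.
  ..FTT
  FT.TT
  TTTTT
Step 3: 4 trees catch fire, 4 burn out
  ...FT
  .....
  ...FT
  .F.TT
  FTTTT
Step 4: 4 trees catch fire, 4 burn out
  ....F
  .....
  ....F
  ...FT
  .FTTT
Step 5: 3 trees catch fire, 4 burn out
  .....
  .....
  .....
  ....F
  ..FFT

.....
.....
.....
....F
..FFT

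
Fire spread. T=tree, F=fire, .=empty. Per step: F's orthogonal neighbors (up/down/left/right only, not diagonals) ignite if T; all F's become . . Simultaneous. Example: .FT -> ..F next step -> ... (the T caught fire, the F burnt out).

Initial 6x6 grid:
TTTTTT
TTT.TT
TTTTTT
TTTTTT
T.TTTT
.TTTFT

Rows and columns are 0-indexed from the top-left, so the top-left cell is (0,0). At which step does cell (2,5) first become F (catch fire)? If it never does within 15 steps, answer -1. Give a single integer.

Step 1: cell (2,5)='T' (+3 fires, +1 burnt)
Step 2: cell (2,5)='T' (+4 fires, +3 burnt)
Step 3: cell (2,5)='T' (+5 fires, +4 burnt)
Step 4: cell (2,5)='F' (+4 fires, +5 burnt)
  -> target ignites at step 4
Step 5: cell (2,5)='.' (+4 fires, +4 burnt)
Step 6: cell (2,5)='.' (+5 fires, +4 burnt)
Step 7: cell (2,5)='.' (+4 fires, +5 burnt)
Step 8: cell (2,5)='.' (+2 fires, +4 burnt)
Step 9: cell (2,5)='.' (+1 fires, +2 burnt)
Step 10: cell (2,5)='.' (+0 fires, +1 burnt)
  fire out at step 10

4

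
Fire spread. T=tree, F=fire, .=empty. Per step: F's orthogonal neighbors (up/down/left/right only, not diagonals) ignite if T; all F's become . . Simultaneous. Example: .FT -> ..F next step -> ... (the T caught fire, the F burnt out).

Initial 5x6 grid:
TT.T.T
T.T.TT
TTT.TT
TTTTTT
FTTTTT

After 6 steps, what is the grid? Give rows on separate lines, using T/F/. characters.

Step 1: 2 trees catch fire, 1 burn out
  TT.T.T
  T.T.TT
  TTT.TT
  FTTTTT
  .FTTTT
Step 2: 3 trees catch fire, 2 burn out
  TT.T.T
  T.T.TT
  FTT.TT
  .FTTTT
  ..FTTT
Step 3: 4 trees catch fire, 3 burn out
  TT.T.T
  F.T.TT
  .FT.TT
  ..FTTT
  ...FTT
Step 4: 4 trees catch fire, 4 burn out
  FT.T.T
  ..T.TT
  ..F.TT
  ...FTT
  ....FT
Step 5: 4 trees catch fire, 4 burn out
  .F.T.T
  ..F.TT
  ....TT
  ....FT
  .....F
Step 6: 2 trees catch fire, 4 burn out
  ...T.T
  ....TT
  ....FT
  .....F
  ......

...T.T
....TT
....FT
.....F
......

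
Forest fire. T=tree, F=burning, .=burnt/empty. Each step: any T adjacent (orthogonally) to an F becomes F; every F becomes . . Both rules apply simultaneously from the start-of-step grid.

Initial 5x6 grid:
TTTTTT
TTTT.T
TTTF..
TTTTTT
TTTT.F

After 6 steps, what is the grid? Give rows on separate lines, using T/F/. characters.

Step 1: 4 trees catch fire, 2 burn out
  TTTTTT
  TTTF.T
  TTF...
  TTTFTF
  TTTT..
Step 2: 6 trees catch fire, 4 burn out
  TTTFTT
  TTF..T
  TF....
  TTF.F.
  TTTF..
Step 3: 6 trees catch fire, 6 burn out
  TTF.FT
  TF...T
  F.....
  TF....
  TTF...
Step 4: 5 trees catch fire, 6 burn out
  TF...F
  F....T
  ......
  F.....
  TF....
Step 5: 3 trees catch fire, 5 burn out
  F.....
  .....F
  ......
  ......
  F.....
Step 6: 0 trees catch fire, 3 burn out
  ......
  ......
  ......
  ......
  ......

......
......
......
......
......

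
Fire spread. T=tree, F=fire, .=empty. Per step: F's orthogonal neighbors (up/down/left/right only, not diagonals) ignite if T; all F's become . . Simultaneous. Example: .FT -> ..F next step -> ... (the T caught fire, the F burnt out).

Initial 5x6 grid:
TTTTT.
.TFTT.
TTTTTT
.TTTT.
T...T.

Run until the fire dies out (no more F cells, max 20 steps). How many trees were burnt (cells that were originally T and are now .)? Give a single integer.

Answer: 19

Derivation:
Step 1: +4 fires, +1 burnt (F count now 4)
Step 2: +6 fires, +4 burnt (F count now 6)
Step 3: +6 fires, +6 burnt (F count now 6)
Step 4: +2 fires, +6 burnt (F count now 2)
Step 5: +1 fires, +2 burnt (F count now 1)
Step 6: +0 fires, +1 burnt (F count now 0)
Fire out after step 6
Initially T: 20, now '.': 29
Total burnt (originally-T cells now '.'): 19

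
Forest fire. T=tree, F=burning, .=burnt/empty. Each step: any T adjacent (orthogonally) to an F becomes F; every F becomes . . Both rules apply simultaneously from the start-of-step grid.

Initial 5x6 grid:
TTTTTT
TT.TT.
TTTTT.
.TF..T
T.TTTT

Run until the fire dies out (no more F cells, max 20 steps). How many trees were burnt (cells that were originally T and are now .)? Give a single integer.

Answer: 21

Derivation:
Step 1: +3 fires, +1 burnt (F count now 3)
Step 2: +3 fires, +3 burnt (F count now 3)
Step 3: +5 fires, +3 burnt (F count now 5)
Step 4: +5 fires, +5 burnt (F count now 5)
Step 5: +4 fires, +5 burnt (F count now 4)
Step 6: +1 fires, +4 burnt (F count now 1)
Step 7: +0 fires, +1 burnt (F count now 0)
Fire out after step 7
Initially T: 22, now '.': 29
Total burnt (originally-T cells now '.'): 21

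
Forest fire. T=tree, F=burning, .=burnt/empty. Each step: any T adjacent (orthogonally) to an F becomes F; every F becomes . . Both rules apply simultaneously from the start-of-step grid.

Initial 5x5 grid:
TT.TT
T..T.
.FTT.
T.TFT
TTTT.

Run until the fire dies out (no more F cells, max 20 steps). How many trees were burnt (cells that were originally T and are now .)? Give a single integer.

Answer: 12

Derivation:
Step 1: +5 fires, +2 burnt (F count now 5)
Step 2: +2 fires, +5 burnt (F count now 2)
Step 3: +2 fires, +2 burnt (F count now 2)
Step 4: +2 fires, +2 burnt (F count now 2)
Step 5: +1 fires, +2 burnt (F count now 1)
Step 6: +0 fires, +1 burnt (F count now 0)
Fire out after step 6
Initially T: 15, now '.': 22
Total burnt (originally-T cells now '.'): 12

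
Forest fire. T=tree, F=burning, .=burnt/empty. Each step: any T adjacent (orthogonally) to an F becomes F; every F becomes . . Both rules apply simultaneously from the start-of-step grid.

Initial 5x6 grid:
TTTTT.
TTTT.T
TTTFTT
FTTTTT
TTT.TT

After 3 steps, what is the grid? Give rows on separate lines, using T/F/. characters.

Step 1: 7 trees catch fire, 2 burn out
  TTTTT.
  TTTF.T
  FTF.FT
  .FTFTT
  FTT.TT
Step 2: 8 trees catch fire, 7 burn out
  TTTFT.
  FTF..T
  .F...F
  ..F.FT
  .FT.TT
Step 3: 8 trees catch fire, 8 burn out
  FTF.F.
  .F...F
  ......
  .....F
  ..F.FT

FTF.F.
.F...F
......
.....F
..F.FT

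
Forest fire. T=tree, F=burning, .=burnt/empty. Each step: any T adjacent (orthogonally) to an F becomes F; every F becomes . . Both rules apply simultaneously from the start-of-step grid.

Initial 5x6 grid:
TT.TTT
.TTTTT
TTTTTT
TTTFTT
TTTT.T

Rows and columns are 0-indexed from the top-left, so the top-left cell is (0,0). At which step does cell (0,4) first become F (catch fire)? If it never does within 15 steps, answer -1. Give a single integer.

Step 1: cell (0,4)='T' (+4 fires, +1 burnt)
Step 2: cell (0,4)='T' (+6 fires, +4 burnt)
Step 3: cell (0,4)='T' (+8 fires, +6 burnt)
Step 4: cell (0,4)='F' (+5 fires, +8 burnt)
  -> target ignites at step 4
Step 5: cell (0,4)='.' (+2 fires, +5 burnt)
Step 6: cell (0,4)='.' (+1 fires, +2 burnt)
Step 7: cell (0,4)='.' (+0 fires, +1 burnt)
  fire out at step 7

4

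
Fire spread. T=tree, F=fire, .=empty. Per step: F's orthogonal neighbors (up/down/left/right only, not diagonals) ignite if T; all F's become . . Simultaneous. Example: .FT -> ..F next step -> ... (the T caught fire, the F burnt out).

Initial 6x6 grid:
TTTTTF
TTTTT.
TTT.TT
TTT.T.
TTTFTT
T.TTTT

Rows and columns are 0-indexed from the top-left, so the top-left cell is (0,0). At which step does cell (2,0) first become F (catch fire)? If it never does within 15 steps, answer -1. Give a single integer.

Step 1: cell (2,0)='T' (+4 fires, +2 burnt)
Step 2: cell (2,0)='T' (+8 fires, +4 burnt)
Step 3: cell (2,0)='T' (+7 fires, +8 burnt)
Step 4: cell (2,0)='T' (+6 fires, +7 burnt)
Step 5: cell (2,0)='F' (+3 fires, +6 burnt)
  -> target ignites at step 5
Step 6: cell (2,0)='.' (+1 fires, +3 burnt)
Step 7: cell (2,0)='.' (+0 fires, +1 burnt)
  fire out at step 7

5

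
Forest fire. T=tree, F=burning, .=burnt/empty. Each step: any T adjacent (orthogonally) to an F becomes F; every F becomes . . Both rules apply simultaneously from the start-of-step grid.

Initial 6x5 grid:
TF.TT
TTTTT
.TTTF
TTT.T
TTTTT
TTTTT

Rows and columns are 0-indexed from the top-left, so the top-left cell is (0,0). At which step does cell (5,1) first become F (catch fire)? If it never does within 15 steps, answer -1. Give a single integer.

Step 1: cell (5,1)='T' (+5 fires, +2 burnt)
Step 2: cell (5,1)='T' (+7 fires, +5 burnt)
Step 3: cell (5,1)='T' (+5 fires, +7 burnt)
Step 4: cell (5,1)='T' (+4 fires, +5 burnt)
Step 5: cell (5,1)='F' (+3 fires, +4 burnt)
  -> target ignites at step 5
Step 6: cell (5,1)='.' (+1 fires, +3 burnt)
Step 7: cell (5,1)='.' (+0 fires, +1 burnt)
  fire out at step 7

5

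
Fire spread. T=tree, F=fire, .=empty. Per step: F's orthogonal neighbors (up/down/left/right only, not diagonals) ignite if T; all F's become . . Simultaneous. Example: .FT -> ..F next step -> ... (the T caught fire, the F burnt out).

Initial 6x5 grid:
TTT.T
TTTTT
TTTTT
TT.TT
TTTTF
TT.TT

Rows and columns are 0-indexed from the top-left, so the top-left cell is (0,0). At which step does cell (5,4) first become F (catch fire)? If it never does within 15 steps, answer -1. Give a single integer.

Step 1: cell (5,4)='F' (+3 fires, +1 burnt)
  -> target ignites at step 1
Step 2: cell (5,4)='.' (+4 fires, +3 burnt)
Step 3: cell (5,4)='.' (+3 fires, +4 burnt)
Step 4: cell (5,4)='.' (+6 fires, +3 burnt)
Step 5: cell (5,4)='.' (+4 fires, +6 burnt)
Step 6: cell (5,4)='.' (+3 fires, +4 burnt)
Step 7: cell (5,4)='.' (+2 fires, +3 burnt)
Step 8: cell (5,4)='.' (+1 fires, +2 burnt)
Step 9: cell (5,4)='.' (+0 fires, +1 burnt)
  fire out at step 9

1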